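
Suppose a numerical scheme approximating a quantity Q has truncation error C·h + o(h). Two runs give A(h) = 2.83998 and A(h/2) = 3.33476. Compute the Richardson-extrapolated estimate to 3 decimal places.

3.830

Extrapolated value = (2·A(h/2) − A(h)) / (2 − 1)
= (2·3.33476 − 2.83998) / 1
= 3.82954 / 1 = 3.82954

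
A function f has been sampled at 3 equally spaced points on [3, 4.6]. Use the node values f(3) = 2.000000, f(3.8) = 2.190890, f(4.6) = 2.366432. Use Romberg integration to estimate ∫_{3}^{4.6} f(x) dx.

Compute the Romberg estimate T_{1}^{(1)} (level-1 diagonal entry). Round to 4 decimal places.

3.5013

T_{0}^{(0)} (trapezoid, 1 panel, h=1.6000): 3.493146
T_{1}^{(0)} (trapezoid, 2 panels, h=0.8000): 3.499285
T_{1}^{(1)} = 3.499285 + (3.499285 − 3.493146)/3 = 3.501331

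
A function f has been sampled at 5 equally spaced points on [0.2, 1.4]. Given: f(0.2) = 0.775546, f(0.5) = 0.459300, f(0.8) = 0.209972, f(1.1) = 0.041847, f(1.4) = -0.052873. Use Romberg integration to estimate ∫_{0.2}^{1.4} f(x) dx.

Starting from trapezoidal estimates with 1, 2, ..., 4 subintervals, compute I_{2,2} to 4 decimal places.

0.3149

I_{0,0} (trapezoid, 1 panel, h=1.2000): 0.433604
I_{1,0} (trapezoid, 2 panels, h=0.6000): 0.342785
I_{2,0} (trapezoid, 4 panels, h=0.3000): 0.321737
I_{1,1} = 0.342785 + (0.342785 − 0.433604)/3 = 0.312512
I_{2,1} = 0.321737 + (0.321737 − 0.342785)/3 = 0.314721
I_{2,2} = 0.314721 + (0.314721 − 0.312512)/15 = 0.314868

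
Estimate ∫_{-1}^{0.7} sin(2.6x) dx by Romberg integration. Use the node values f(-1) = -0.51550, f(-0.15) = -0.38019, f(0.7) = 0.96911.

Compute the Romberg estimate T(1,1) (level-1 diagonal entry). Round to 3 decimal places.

-0.302

T(0,0) (trapezoid, 1 panel, h=1.7000): 0.38557
T(1,0) (trapezoid, 2 panels, h=0.8500): -0.13038
T(1,1) = -0.13038 + (-0.13038 − 0.38557)/3 = -0.30236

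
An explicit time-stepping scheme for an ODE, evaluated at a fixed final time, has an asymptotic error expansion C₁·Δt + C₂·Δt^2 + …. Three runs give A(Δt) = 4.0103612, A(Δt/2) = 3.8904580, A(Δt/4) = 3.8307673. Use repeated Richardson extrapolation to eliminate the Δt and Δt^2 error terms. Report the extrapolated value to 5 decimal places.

First eliminate the Δt term (factor 2^1 = 2):
  B₁ = (2·3.8904580 − 4.0103612)/1 = 3.7705548
  B₂ = (2·3.8307673 − 3.8904580)/1 = 3.7710766
Then eliminate the Δt^2 term (factor 2^2 = 4):
  (4·3.7710766 − 3.7705548)/3 = 3.7712505

3.77125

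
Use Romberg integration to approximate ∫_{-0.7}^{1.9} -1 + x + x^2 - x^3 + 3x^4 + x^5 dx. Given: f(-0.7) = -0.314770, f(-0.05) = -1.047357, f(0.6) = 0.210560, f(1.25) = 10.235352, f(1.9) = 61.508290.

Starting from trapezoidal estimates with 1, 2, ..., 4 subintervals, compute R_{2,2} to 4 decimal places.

20.9415

R_{0,0} (trapezoid, 1 panel, h=2.6000): 79.551576
R_{1,0} (trapezoid, 2 panels, h=1.3000): 40.049516
R_{2,0} (trapezoid, 4 panels, h=0.6500): 25.996955
R_{1,1} = 40.049516 + (40.049516 − 79.551576)/3 = 26.882163
R_{2,1} = 25.996955 + (25.996955 − 40.049516)/3 = 21.312768
R_{2,2} = 21.312768 + (21.312768 − 26.882163)/15 = 20.941475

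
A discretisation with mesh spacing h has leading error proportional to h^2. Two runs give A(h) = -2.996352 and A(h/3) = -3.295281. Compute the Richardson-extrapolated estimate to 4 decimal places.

The leading error scales as h^2; refining by a factor of 3 reduces it by 3^2 = 9.
Extrapolated value = (9·A(h/3) − A(h)) / (9 − 1)
= (9·(-3.295281) − (-2.996352)) / 8
= -26.661177 / 8 = -3.332647

-3.3326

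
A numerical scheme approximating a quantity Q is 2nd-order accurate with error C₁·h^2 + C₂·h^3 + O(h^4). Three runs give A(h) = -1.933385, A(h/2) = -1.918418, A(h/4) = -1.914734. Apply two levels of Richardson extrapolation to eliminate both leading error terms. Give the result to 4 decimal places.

First eliminate the h^2 term (factor 2^2 = 4):
  B₁ = (4·(-1.918418) − (-1.933385))/3 = -1.913429
  B₂ = (4·(-1.914734) − (-1.918418))/3 = -1.913506
Then eliminate the h^3 term (factor 2^3 = 8):
  (8·(-1.913506) − (-1.913429))/7 = -1.913517

-1.9135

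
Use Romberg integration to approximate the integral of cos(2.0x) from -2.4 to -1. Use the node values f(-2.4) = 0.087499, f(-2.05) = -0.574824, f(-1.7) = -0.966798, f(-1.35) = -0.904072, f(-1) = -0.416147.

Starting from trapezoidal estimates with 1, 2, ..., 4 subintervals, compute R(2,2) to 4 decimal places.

-0.9524

R(0,0) (trapezoid, 1 panel, h=1.4000): -0.230054
R(1,0) (trapezoid, 2 panels, h=0.7000): -0.791785
R(2,0) (trapezoid, 4 panels, h=0.3500): -0.913506
R(1,1) = -0.791785 + (-0.791785 − (-0.230054))/3 = -0.979029
R(2,1) = -0.913506 + (-0.913506 − (-0.791785))/3 = -0.954080
R(2,2) = -0.954080 + (-0.954080 − (-0.979029))/15 = -0.952417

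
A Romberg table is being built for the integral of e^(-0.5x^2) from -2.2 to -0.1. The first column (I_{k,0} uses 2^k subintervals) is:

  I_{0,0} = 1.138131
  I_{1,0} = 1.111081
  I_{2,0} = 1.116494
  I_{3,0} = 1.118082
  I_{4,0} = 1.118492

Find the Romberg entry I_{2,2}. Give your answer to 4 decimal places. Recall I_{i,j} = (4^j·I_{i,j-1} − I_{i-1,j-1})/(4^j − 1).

1.1194

Richardson extrapolation on the trapezoidal column (denominator 4−1=3):
I_{1,1} = 1.111081 + (1.111081 − 1.138131)/3 = 1.102064
I_{2,1} = 1.116494 + (1.116494 − 1.111081)/3 = 1.118298
I_{2,2} = (16·1.118298 − 1.102064) / 15 = 1.119380
(Column j=1 coincides with Simpson's rule on the same nodes.)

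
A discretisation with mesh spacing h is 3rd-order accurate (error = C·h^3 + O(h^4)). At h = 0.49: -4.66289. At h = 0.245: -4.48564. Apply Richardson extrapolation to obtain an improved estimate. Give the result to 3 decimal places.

The leading error scales as h^3; refining by a factor of 2 reduces it by 2^3 = 8.
Extrapolated value = (8·A(h/2) − A(h)) / (8 − 1)
= (8·(-4.48564) − (-4.66289)) / 7
= -31.22223 / 7 = -4.46032

-4.460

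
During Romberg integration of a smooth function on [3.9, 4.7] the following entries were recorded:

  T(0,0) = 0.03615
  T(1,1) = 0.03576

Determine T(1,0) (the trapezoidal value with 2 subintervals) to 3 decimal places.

From T(1,1) = (4·T(1,0) − T(0,0))/3, solve for T(1,0):
4·T(1,0) = 3·0.03576 + 0.03615 = 0.14343
T(1,0) = 0.03586

0.036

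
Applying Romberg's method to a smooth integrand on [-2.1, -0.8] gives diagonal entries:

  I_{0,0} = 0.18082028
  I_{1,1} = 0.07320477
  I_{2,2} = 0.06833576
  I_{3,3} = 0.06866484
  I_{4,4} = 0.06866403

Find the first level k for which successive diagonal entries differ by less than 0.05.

|I_{1,1} − I_{0,0}| = 0.10761551 ≥ 0.05
|I_{2,2} − I_{1,1}| = 0.00486901 < 0.05

k = 2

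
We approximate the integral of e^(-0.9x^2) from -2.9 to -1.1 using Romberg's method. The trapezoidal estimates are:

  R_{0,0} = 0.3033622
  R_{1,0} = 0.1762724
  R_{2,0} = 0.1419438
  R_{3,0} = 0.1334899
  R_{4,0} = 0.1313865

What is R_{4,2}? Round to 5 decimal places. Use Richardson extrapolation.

R_{3,1} = (4·0.1334899 − 0.1419438) / 3 = 0.1306719
R_{4,1} = (4·0.1313865 − 0.1334899) / 3 = 0.1306854
R_{4,2} = (16·0.1306854 − 0.1306719) / 15 = 0.1306863
(Column j=1 coincides with Simpson's rule on the same nodes.)

0.13069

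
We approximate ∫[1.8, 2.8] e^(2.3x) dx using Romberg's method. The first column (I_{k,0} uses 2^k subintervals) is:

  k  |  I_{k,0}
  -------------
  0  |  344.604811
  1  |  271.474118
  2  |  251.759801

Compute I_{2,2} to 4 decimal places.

Richardson extrapolation on the trapezoidal column (denominator 4−1=3):
I_{1,1} = (4·271.474118 − 344.604811) / 3 = 247.097220
I_{2,1} = (4·251.759801 − 271.474118) / 3 = 245.188362
I_{2,2} = (16·245.188362 − 247.097220) / 15 = 245.061105

245.0611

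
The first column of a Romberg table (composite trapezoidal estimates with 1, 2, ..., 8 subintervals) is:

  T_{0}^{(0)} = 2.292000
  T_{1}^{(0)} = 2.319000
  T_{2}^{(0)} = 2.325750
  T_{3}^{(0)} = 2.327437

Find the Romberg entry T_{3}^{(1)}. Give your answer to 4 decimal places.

Richardson extrapolation on the trapezoidal column (denominator 4−1=3):
T_{3}^{(1)} = 2.327437 + (2.327437 − 2.325750)/3 = 2.327999

2.3280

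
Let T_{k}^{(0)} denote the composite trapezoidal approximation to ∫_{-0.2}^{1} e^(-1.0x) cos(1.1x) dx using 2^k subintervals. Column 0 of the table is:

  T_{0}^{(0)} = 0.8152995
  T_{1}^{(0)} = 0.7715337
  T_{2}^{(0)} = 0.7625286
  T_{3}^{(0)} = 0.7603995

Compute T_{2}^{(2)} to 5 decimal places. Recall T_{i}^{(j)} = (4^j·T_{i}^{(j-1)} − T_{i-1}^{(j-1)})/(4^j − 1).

Richardson extrapolation on the trapezoidal column (denominator 4−1=3):
T_{1}^{(1)} = 0.7715337 + (0.7715337 − 0.8152995)/3 = 0.7569451
T_{2}^{(1)} = 0.7625286 + (0.7625286 − 0.7715337)/3 = 0.7595269
T_{2}^{(2)} = 0.7595269 + (0.7595269 − 0.7569451)/15 = 0.7596990
(Column j=1 coincides with Simpson's rule on the same nodes.)

0.75970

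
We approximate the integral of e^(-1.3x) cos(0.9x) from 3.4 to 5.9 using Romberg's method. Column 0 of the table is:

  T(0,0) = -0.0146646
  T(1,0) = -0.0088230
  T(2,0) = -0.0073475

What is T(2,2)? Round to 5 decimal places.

-0.00685

Richardson extrapolation on the trapezoidal column (denominator 4−1=3):
T(1,1) = (4·(-0.0088230) − (-0.0146646)) / 3 = -0.0068758
T(2,1) = (4·(-0.0073475) − (-0.0088230)) / 3 = -0.0068557
T(2,2) = -0.0068557 + (-0.0068557 − (-0.0068758))/15 = -0.0068544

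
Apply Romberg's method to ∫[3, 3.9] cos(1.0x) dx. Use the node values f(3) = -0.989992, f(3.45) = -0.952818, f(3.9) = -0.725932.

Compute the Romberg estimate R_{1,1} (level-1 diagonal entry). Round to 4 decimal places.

-0.8291

R_{0,0} (trapezoid, 1 panel, h=0.9000): -0.772166
R_{1,0} (trapezoid, 2 panels, h=0.4500): -0.814851
R_{1,1} = -0.814851 + (-0.814851 − (-0.772166))/3 = -0.829079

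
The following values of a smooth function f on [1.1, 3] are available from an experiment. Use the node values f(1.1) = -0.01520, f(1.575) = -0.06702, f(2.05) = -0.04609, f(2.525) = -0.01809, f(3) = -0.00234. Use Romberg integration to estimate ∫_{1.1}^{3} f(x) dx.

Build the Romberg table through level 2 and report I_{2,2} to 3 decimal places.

I_{0,0} (trapezoid, 1 panel, h=1.9000): -0.01666
I_{1,0} (trapezoid, 2 panels, h=0.9500): -0.05212
I_{2,0} (trapezoid, 4 panels, h=0.4750): -0.06649
I_{1,1} = -0.05212 + (-0.05212 − (-0.01666))/3 = -0.06394
I_{2,1} = -0.06649 + (-0.06649 − (-0.05212))/3 = -0.07128
I_{2,2} = -0.07128 + (-0.07128 − (-0.06394))/15 = -0.07177

-0.072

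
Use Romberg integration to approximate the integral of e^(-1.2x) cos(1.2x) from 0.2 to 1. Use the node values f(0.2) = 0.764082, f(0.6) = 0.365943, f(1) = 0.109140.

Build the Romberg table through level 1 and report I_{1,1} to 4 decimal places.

I_{0,0} (trapezoid, 1 panel, h=0.8000): 0.349289
I_{1,0} (trapezoid, 2 panels, h=0.4000): 0.321022
I_{1,1} = 0.321022 + (0.321022 − 0.349289)/3 = 0.311600

0.3116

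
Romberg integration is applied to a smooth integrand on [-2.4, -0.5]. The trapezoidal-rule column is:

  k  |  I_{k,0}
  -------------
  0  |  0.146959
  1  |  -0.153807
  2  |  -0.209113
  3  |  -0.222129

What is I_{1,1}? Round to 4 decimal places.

-0.2541

Richardson extrapolation on the trapezoidal column (denominator 4−1=3):
I_{1,1} = (4·(-0.153807) − 0.146959) / 3 = -0.254062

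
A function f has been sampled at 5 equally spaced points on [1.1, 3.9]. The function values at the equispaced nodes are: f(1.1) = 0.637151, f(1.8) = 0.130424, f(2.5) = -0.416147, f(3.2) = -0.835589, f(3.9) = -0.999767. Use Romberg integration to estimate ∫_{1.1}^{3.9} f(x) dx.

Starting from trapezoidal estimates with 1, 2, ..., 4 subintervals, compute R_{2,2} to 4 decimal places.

R_{0,0} (trapezoid, 1 panel, h=2.8000): -0.507662
R_{1,0} (trapezoid, 2 panels, h=1.4000): -0.836437
R_{2,0} (trapezoid, 4 panels, h=0.7000): -0.911834
R_{1,1} = -0.836437 + (-0.836437 − (-0.507662))/3 = -0.946029
R_{2,1} = -0.911834 + (-0.911834 − (-0.836437))/3 = -0.936966
R_{2,2} = -0.936966 + (-0.936966 − (-0.946029))/15 = -0.936362

-0.9364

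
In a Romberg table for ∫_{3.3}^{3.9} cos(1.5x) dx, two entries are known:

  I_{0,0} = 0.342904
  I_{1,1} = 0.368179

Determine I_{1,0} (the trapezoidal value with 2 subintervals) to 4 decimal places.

From I_{1,1} = (4·I_{1,0} − I_{0,0})/3, solve for I_{1,0}:
4·I_{1,0} = 3·0.368179 + 0.342904 = 1.447441
I_{1,0} = 0.361860

0.3619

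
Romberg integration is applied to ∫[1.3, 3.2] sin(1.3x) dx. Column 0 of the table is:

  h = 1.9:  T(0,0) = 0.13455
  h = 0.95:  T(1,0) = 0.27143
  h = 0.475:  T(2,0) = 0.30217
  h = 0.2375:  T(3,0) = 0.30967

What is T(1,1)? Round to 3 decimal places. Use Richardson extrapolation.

0.317

Richardson extrapolation on the trapezoidal column (denominator 4−1=3):
T(1,1) = (4·0.27143 − 0.13455) / 3 = 0.31706
(Column j=1 coincides with Simpson's rule on the same nodes.)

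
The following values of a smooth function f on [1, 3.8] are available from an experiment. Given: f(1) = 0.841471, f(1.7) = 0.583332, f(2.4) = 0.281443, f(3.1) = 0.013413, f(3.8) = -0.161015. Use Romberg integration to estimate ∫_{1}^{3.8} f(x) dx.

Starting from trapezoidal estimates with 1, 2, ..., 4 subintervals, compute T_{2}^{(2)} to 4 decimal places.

0.8474

T_{0}^{(0)} (trapezoid, 1 panel, h=2.8000): 0.952638
T_{1}^{(0)} (trapezoid, 2 panels, h=1.4000): 0.870339
T_{2}^{(0)} (trapezoid, 4 panels, h=0.7000): 0.852891
T_{1}^{(1)} = 0.870339 + (0.870339 − 0.952638)/3 = 0.842906
T_{2}^{(1)} = 0.852891 + (0.852891 − 0.870339)/3 = 0.847075
T_{2}^{(2)} = 0.847075 + (0.847075 − 0.842906)/15 = 0.847353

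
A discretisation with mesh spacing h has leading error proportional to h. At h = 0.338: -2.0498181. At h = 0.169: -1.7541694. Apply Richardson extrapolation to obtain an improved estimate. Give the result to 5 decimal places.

The leading error scales as h; refining by a factor of 2 reduces it by 2^1 = 2.
Extrapolated value = (2·A(h/2) − A(h)) / (2 − 1)
= (2·(-1.7541694) − (-2.0498181)) / 1
= -1.4585207 / 1 = -1.4585207

-1.45852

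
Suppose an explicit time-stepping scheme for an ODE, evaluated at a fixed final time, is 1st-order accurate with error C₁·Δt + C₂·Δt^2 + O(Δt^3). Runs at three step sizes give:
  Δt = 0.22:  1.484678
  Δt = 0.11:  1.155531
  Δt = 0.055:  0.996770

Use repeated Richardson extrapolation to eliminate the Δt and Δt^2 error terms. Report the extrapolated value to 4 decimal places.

0.8419

First eliminate the Δt term (factor 2^1 = 2):
  B₁ = (2·1.155531 − 1.484678)/1 = 0.826384
  B₂ = (2·0.996770 − 1.155531)/1 = 0.838009
Then eliminate the Δt^2 term (factor 2^2 = 4):
  (4·0.838009 − 0.826384)/3 = 0.841884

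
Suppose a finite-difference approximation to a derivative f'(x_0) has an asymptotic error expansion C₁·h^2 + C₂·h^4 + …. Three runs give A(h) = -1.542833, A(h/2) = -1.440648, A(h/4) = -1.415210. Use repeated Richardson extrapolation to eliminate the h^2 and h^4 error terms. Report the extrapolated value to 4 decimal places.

First eliminate the h^2 term (factor 2^2 = 4):
  B₁ = (4·(-1.440648) − (-1.542833))/3 = -1.406586
  B₂ = (4·(-1.415210) − (-1.440648))/3 = -1.406731
Then eliminate the h^4 term (factor 2^4 = 16):
  (16·(-1.406731) − (-1.406586))/15 = -1.406741

-1.4067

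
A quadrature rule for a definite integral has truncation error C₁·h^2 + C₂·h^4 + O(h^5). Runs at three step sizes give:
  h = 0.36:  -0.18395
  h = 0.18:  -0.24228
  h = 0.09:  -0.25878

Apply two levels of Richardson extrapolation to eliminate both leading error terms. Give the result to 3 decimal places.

-0.264

First eliminate the h^2 term (factor 2^2 = 4):
  B₁ = (4·(-0.24228) − (-0.18395))/3 = -0.26172
  B₂ = (4·(-0.25878) − (-0.24228))/3 = -0.26428
Then eliminate the h^4 term (factor 2^4 = 16):
  (16·(-0.26428) − (-0.26172))/15 = -0.26445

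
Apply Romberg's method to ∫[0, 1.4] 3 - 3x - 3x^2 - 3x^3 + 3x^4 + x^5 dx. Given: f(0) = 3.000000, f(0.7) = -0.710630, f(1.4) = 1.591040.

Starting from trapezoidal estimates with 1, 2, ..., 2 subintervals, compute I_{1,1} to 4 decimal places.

I_{0,0} (trapezoid, 1 panel, h=1.4000): 3.213728
I_{1,0} (trapezoid, 2 panels, h=0.7000): 1.109423
I_{1,1} = 1.109423 + (1.109423 − 3.213728)/3 = 0.407988

0.4080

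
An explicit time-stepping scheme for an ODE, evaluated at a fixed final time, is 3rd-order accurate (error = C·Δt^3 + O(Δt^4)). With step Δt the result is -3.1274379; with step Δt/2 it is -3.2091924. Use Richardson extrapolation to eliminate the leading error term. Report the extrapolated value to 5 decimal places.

The leading error scales as Δt^3; refining by a factor of 2 reduces it by 2^3 = 8.
Extrapolated value = (8·A(Δt/2) − A(Δt)) / (8 − 1)
= (8·(-3.2091924) − (-3.1274379)) / 7
= -22.5461013 / 7 = -3.2208716

-3.22087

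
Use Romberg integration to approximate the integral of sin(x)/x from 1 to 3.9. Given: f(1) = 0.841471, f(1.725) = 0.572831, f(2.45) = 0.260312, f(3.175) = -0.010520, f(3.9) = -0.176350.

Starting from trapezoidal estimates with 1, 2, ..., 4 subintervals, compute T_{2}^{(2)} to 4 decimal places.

T_{0}^{(0)} (trapezoid, 1 panel, h=2.9000): 0.964425
T_{1}^{(0)} (trapezoid, 2 panels, h=1.4500): 0.859665
T_{2}^{(0)} (trapezoid, 4 panels, h=0.7250): 0.837508
T_{1}^{(1)} = 0.859665 + (0.859665 − 0.964425)/3 = 0.824745
T_{2}^{(1)} = 0.837508 + (0.837508 − 0.859665)/3 = 0.830122
T_{2}^{(2)} = 0.830122 + (0.830122 − 0.824745)/15 = 0.830480

0.8305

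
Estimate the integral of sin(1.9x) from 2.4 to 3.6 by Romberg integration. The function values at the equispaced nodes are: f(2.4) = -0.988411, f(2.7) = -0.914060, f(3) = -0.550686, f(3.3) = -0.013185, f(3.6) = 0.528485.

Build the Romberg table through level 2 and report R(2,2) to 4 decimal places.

R(0,0) (trapezoid, 1 panel, h=1.2000): -0.275956
R(1,0) (trapezoid, 2 panels, h=0.6000): -0.468389
R(2,0) (trapezoid, 4 panels, h=0.3000): -0.512368
R(1,1) = -0.468389 + (-0.468389 − (-0.275956))/3 = -0.532533
R(2,1) = -0.512368 + (-0.512368 − (-0.468389))/3 = -0.527028
R(2,2) = -0.527028 + (-0.527028 − (-0.532533))/15 = -0.526661

-0.5267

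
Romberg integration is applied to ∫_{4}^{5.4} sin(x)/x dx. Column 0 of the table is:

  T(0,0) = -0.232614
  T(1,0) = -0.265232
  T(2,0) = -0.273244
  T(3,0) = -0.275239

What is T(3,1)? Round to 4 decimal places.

Richardson extrapolation on the trapezoidal column (denominator 4−1=3):
T(3,1) = (4·(-0.275239) − (-0.273244)) / 3 = -0.275904

-0.2759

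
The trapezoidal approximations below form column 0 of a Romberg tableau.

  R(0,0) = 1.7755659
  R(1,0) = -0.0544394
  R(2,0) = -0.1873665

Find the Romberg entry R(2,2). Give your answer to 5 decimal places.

-0.20282

R(1,1) = -0.0544394 + (-0.0544394 − 1.7755659)/3 = -0.6644412
R(2,1) = (4·(-0.1873665) − (-0.0544394)) / 3 = -0.2316755
R(2,2) = (16·(-0.2316755) − (-0.6644412)) / 15 = -0.2028245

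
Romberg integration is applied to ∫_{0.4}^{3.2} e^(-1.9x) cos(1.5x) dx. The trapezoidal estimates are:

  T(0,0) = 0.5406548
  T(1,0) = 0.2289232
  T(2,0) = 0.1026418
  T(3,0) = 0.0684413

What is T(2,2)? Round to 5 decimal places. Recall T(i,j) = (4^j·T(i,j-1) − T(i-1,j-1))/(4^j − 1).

0.05625

T(1,1) = 0.2289232 + (0.2289232 − 0.5406548)/3 = 0.1250127
T(2,1) = 0.1026418 + (0.1026418 − 0.2289232)/3 = 0.0605480
T(2,2) = (16·0.0605480 − 0.1250127) / 15 = 0.0562504
(Column j=1 coincides with Simpson's rule on the same nodes.)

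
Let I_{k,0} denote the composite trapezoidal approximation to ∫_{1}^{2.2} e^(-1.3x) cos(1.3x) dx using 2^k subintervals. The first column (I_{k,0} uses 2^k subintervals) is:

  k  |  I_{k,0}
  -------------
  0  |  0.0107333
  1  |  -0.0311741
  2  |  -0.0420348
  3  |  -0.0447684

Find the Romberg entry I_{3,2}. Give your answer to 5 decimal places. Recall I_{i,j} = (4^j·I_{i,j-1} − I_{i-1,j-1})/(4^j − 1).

I_{2,1} = -0.0420348 + (-0.0420348 − (-0.0311741))/3 = -0.0456550
I_{3,1} = (4·(-0.0447684) − (-0.0420348)) / 3 = -0.0456796
I_{3,2} = -0.0456796 + (-0.0456796 − (-0.0456550))/15 = -0.0456812

-0.04568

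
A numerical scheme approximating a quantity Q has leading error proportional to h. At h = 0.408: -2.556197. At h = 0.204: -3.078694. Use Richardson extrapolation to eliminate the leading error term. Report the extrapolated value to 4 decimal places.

-3.6012

Extrapolated value = (2·A(h/2) − A(h)) / (2 − 1)
= (2·(-3.078694) − (-2.556197)) / 1
= -3.601191 / 1 = -3.601191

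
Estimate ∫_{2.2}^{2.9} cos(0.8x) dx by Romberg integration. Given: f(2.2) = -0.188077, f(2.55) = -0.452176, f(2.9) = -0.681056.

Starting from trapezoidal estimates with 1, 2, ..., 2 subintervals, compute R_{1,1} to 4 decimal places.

R_{0,0} (trapezoid, 1 panel, h=0.7000): -0.304197
R_{1,0} (trapezoid, 2 panels, h=0.3500): -0.310360
R_{1,1} = -0.310360 + (-0.310360 − (-0.304197))/3 = -0.312414

-0.3124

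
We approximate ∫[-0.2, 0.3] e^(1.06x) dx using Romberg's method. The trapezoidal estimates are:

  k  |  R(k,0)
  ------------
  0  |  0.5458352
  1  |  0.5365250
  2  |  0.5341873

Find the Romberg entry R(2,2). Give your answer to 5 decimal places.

Richardson extrapolation on the trapezoidal column (denominator 4−1=3):
R(1,1) = (4·0.5365250 − 0.5458352) / 3 = 0.5334216
R(2,1) = 0.5341873 + (0.5341873 − 0.5365250)/3 = 0.5334081
R(2,2) = (16·0.5334081 − 0.5334216) / 15 = 0.5334072

0.53341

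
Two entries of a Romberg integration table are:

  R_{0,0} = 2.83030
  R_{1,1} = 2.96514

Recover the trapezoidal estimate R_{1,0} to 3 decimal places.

2.931

From R_{1,1} = (4·R_{1,0} − R_{0,0})/3, solve for R_{1,0}:
4·R_{1,0} = 3·2.96514 + 2.83030 = 11.72572
R_{1,0} = 2.93143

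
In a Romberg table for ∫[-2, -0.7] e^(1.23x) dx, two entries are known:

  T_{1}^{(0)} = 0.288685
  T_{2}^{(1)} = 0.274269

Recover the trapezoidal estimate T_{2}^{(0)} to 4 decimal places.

0.2779

From T_{2}^{(1)} = (4·T_{2}^{(0)} − T_{1}^{(0)})/3, solve for T_{2}^{(0)}:
4·T_{2}^{(0)} = 3·0.274269 + 0.288685 = 1.111492
T_{2}^{(0)} = 0.277873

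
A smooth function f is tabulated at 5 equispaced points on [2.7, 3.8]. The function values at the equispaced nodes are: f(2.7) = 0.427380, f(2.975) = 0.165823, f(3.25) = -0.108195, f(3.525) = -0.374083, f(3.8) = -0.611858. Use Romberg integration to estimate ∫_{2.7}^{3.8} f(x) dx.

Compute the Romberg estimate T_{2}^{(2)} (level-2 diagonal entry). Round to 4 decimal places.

T_{0}^{(0)} (trapezoid, 1 panel, h=1.1000): -0.101463
T_{1}^{(0)} (trapezoid, 2 panels, h=0.5500): -0.110239
T_{2}^{(0)} (trapezoid, 4 panels, h=0.2750): -0.112391
T_{1}^{(1)} = -0.110239 + (-0.110239 − (-0.101463))/3 = -0.113164
T_{2}^{(1)} = -0.112391 + (-0.112391 − (-0.110239))/3 = -0.113108
T_{2}^{(2)} = -0.113108 + (-0.113108 − (-0.113164))/15 = -0.113104

-0.1131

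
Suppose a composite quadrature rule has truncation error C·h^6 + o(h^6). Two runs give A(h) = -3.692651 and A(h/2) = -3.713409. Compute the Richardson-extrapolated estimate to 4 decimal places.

-3.7137

The leading error scales as h^6; refining by a factor of 2 reduces it by 2^6 = 64.
Extrapolated value = (64·A(h/2) − A(h)) / (64 − 1)
= (64·(-3.713409) − (-3.692651)) / 63
= -233.965525 / 63 = -3.713738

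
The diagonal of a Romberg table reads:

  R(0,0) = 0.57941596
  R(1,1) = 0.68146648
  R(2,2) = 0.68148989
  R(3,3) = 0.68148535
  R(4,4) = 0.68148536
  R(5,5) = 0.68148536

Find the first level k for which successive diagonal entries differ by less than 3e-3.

k = 2

|R(1,1) − R(0,0)| = 0.10205052 ≥ 3e-3
|R(2,2) − R(1,1)| = 0.00002341 < 3e-3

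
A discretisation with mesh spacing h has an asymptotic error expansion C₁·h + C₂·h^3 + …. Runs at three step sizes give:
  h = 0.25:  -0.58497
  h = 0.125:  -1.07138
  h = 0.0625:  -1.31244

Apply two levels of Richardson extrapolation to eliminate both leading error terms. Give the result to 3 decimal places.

First eliminate the h term (factor 2^1 = 2):
  B₁ = (2·(-1.07138) − (-0.58497))/1 = -1.55779
  B₂ = (2·(-1.31244) − (-1.07138))/1 = -1.55350
Then eliminate the h^3 term (factor 2^3 = 8):
  (8·(-1.55350) − (-1.55779))/7 = -1.55289

-1.553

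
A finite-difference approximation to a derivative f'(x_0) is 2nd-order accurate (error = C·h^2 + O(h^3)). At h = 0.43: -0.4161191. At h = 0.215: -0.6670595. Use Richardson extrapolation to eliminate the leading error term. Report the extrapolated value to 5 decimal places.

-0.75071

Extrapolated value = (4·A(h/2) − A(h)) / (4 − 1)
= (4·(-0.6670595) − (-0.4161191)) / 3
= -2.2521189 / 3 = -0.7507063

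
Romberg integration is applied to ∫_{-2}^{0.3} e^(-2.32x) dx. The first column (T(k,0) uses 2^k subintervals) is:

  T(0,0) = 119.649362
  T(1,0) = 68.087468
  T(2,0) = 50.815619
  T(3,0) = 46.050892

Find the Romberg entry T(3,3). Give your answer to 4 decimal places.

Richardson extrapolation on the trapezoidal column (denominator 4−1=3):
T(1,1) = (4·68.087468 − 119.649362) / 3 = 50.900170
T(2,1) = (4·50.815619 − 68.087468) / 3 = 45.058336
T(3,1) = (4·46.050892 − 50.815619) / 3 = 44.462650
T(2,2) = (16·45.058336 − 50.900170) / 15 = 44.668880
T(3,2) = 44.462650 + (44.462650 − 45.058336)/15 = 44.422938
T(3,3) = (64·44.422938 − 44.668880) / 63 = 44.419034

44.4190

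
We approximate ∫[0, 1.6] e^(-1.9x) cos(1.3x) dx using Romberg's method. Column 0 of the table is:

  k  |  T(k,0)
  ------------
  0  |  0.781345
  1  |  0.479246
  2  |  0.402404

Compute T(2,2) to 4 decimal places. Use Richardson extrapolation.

0.3767

Richardson extrapolation on the trapezoidal column (denominator 4−1=3):
T(1,1) = (4·0.479246 − 0.781345) / 3 = 0.378546
T(2,1) = (4·0.402404 − 0.479246) / 3 = 0.376790
T(2,2) = 0.376790 + (0.376790 − 0.378546)/15 = 0.376673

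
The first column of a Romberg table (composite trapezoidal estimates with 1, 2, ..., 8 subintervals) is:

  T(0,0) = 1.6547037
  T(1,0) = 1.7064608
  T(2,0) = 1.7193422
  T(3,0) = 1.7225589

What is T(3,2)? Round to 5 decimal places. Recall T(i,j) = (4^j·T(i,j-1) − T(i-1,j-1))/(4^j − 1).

Richardson extrapolation on the trapezoidal column (denominator 4−1=3):
T(2,1) = 1.7193422 + (1.7193422 − 1.7064608)/3 = 1.7236360
T(3,1) = (4·1.7225589 − 1.7193422) / 3 = 1.7236311
T(3,2) = 1.7236311 + (1.7236311 − 1.7236360)/15 = 1.7236308

1.72363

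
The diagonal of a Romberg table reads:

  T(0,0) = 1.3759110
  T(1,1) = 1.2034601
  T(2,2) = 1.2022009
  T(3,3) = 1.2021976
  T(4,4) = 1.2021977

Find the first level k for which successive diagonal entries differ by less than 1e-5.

|T(1,1) − T(0,0)| = 0.1724509 ≥ 1e-5
|T(2,2) − T(1,1)| = 0.0012592 ≥ 1e-5
|T(3,3) − T(2,2)| = 0.0000033 < 1e-5

k = 3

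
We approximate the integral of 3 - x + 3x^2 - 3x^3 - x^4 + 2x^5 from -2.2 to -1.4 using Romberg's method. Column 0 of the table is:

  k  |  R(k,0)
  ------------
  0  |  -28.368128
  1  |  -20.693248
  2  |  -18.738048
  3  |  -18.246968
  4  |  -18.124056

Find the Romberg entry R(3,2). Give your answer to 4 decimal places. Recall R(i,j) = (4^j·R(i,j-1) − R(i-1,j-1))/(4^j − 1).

-18.0831

Richardson extrapolation on the trapezoidal column (denominator 4−1=3):
R(2,1) = (4·(-18.738048) − (-20.693248)) / 3 = -18.086315
R(3,1) = -18.246968 + (-18.246968 − (-18.738048))/3 = -18.083275
R(3,2) = (16·(-18.083275) − (-18.086315)) / 15 = -18.083072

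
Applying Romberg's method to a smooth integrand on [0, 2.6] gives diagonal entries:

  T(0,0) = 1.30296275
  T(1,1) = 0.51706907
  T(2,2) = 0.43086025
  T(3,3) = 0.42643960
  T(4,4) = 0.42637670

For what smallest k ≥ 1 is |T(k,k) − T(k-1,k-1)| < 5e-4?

|T(1,1) − T(0,0)| = 0.78589368 ≥ 5e-4
|T(2,2) − T(1,1)| = 0.08620882 ≥ 5e-4
|T(3,3) − T(2,2)| = 0.00442065 ≥ 5e-4
|T(4,4) − T(3,3)| = 0.00006290 < 5e-4

k = 4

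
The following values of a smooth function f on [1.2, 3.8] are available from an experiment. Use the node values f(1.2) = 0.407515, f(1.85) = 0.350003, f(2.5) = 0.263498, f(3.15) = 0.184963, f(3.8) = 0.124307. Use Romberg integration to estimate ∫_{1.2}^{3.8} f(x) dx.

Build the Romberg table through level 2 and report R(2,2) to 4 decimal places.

0.6934

R(0,0) (trapezoid, 1 panel, h=2.6000): 0.691369
R(1,0) (trapezoid, 2 panels, h=1.3000): 0.688232
R(2,0) (trapezoid, 4 panels, h=0.6500): 0.691844
R(1,1) = 0.688232 + (0.688232 − 0.691369)/3 = 0.687186
R(2,1) = 0.691844 + (0.691844 − 0.688232)/3 = 0.693048
R(2,2) = 0.693048 + (0.693048 − 0.687186)/15 = 0.693439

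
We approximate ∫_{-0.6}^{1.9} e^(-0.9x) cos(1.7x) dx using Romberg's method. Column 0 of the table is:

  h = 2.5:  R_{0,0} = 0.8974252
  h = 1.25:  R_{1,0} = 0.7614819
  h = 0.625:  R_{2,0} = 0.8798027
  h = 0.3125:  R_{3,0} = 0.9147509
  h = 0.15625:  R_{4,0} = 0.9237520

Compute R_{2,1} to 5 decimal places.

0.91924

R_{2,1} = (4·0.8798027 − 0.7614819) / 3 = 0.9192430
(Column j=1 coincides with Simpson's rule on the same nodes.)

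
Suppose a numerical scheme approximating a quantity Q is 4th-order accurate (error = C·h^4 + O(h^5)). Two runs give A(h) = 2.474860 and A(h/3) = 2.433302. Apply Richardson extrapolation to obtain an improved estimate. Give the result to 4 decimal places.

Extrapolated value = (81·A(h/3) − A(h)) / (81 − 1)
= (81·2.433302 − 2.474860) / 80
= 194.622602 / 80 = 2.432783

2.4328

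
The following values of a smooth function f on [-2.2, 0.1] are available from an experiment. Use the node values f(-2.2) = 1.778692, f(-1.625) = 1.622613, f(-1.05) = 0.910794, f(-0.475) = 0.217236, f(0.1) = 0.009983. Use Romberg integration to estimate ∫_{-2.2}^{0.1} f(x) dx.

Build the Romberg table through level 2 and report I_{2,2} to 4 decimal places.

2.1039

I_{0,0} (trapezoid, 1 panel, h=2.3000): 2.056976
I_{1,0} (trapezoid, 2 panels, h=1.1500): 2.075901
I_{2,0} (trapezoid, 4 panels, h=0.5750): 2.095864
I_{1,1} = 2.075901 + (2.075901 − 2.056976)/3 = 2.082209
I_{2,1} = 2.095864 + (2.095864 − 2.075901)/3 = 2.102518
I_{2,2} = 2.102518 + (2.102518 − 2.082209)/15 = 2.103872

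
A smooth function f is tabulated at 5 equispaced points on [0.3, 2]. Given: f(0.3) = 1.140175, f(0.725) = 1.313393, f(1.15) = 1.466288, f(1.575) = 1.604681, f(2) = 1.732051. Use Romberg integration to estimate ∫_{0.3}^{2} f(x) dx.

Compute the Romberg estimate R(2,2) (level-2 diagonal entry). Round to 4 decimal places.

R(0,0) (trapezoid, 1 panel, h=1.7000): 2.441392
R(1,0) (trapezoid, 2 panels, h=0.8500): 2.467041
R(2,0) (trapezoid, 4 panels, h=0.4250): 2.473702
R(1,1) = 2.467041 + (2.467041 − 2.441392)/3 = 2.475591
R(2,1) = 2.473702 + (2.473702 − 2.467041)/3 = 2.475922
R(2,2) = 2.475922 + (2.475922 − 2.475591)/15 = 2.475944

2.4759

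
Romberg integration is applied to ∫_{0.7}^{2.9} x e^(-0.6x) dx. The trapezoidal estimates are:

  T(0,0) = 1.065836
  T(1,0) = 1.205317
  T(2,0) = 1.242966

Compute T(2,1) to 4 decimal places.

1.2555

Richardson extrapolation on the trapezoidal column (denominator 4−1=3):
T(2,1) = 1.242966 + (1.242966 − 1.205317)/3 = 1.255516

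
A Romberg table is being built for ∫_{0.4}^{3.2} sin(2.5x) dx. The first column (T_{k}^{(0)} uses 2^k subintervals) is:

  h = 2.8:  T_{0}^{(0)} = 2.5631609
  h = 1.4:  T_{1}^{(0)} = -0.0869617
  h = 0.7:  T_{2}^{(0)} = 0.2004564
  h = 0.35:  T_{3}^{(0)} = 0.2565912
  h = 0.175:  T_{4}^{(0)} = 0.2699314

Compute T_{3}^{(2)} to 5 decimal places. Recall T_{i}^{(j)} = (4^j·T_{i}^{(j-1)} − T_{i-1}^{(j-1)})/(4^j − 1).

0.27391

Richardson extrapolation on the trapezoidal column (denominator 4−1=3):
T_{2}^{(1)} = 0.2004564 + (0.2004564 − (-0.0869617))/3 = 0.2962624
T_{3}^{(1)} = (4·0.2565912 − 0.2004564) / 3 = 0.2753028
T_{3}^{(2)} = 0.2753028 + (0.2753028 − 0.2962624)/15 = 0.2739055
(Column j=1 coincides with Simpson's rule on the same nodes.)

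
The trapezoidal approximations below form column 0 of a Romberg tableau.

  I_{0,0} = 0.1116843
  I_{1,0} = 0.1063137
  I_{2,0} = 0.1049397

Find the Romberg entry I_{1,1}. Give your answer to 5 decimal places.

0.10452

Richardson extrapolation on the trapezoidal column (denominator 4−1=3):
I_{1,1} = 0.1063137 + (0.1063137 − 0.1116843)/3 = 0.1045235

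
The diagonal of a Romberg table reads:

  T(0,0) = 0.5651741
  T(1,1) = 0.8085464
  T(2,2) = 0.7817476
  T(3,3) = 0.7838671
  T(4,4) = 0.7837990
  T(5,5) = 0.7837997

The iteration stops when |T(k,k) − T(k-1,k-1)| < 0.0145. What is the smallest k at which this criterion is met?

k = 3

|T(1,1) − T(0,0)| = 0.2433723 ≥ 0.0145
|T(2,2) − T(1,1)| = 0.0267988 ≥ 0.0145
|T(3,3) − T(2,2)| = 0.0021195 < 0.0145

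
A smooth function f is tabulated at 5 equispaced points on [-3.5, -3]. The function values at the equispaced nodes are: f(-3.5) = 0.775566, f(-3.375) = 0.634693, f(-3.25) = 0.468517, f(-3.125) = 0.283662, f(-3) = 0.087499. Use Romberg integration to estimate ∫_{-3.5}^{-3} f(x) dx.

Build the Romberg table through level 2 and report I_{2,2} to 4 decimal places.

I_{0,0} (trapezoid, 1 panel, h=0.5000): 0.215766
I_{1,0} (trapezoid, 2 panels, h=0.2500): 0.225012
I_{2,0} (trapezoid, 4 panels, h=0.1250): 0.227301
I_{1,1} = 0.225012 + (0.225012 − 0.215766)/3 = 0.228094
I_{2,1} = 0.227301 + (0.227301 − 0.225012)/3 = 0.228064
I_{2,2} = 0.228064 + (0.228064 − 0.228094)/15 = 0.228062

0.2281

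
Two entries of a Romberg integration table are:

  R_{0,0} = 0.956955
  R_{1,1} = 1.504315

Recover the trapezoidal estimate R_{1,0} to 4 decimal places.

1.3675

From R_{1,1} = (4·R_{1,0} − R_{0,0})/3, solve for R_{1,0}:
4·R_{1,0} = 3·1.504315 + 0.956955 = 5.469900
R_{1,0} = 1.367475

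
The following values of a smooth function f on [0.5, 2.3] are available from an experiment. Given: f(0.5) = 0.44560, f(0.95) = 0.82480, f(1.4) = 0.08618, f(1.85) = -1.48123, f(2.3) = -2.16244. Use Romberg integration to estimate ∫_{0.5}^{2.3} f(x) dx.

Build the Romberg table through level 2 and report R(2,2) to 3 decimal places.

R(0,0) (trapezoid, 1 panel, h=1.8000): -1.54516
R(1,0) (trapezoid, 2 panels, h=0.9000): -0.69502
R(2,0) (trapezoid, 4 panels, h=0.4500): -0.64290
R(1,1) = -0.69502 + (-0.69502 − (-1.54516))/3 = -0.41164
R(2,1) = -0.64290 + (-0.64290 − (-0.69502))/3 = -0.62553
R(2,2) = -0.62553 + (-0.62553 − (-0.41164))/15 = -0.63979

-0.640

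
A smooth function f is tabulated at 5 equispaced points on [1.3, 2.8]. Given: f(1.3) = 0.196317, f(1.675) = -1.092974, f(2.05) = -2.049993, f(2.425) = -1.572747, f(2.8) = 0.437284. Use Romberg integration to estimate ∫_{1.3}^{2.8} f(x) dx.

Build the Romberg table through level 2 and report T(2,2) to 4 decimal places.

T(0,0) (trapezoid, 1 panel, h=1.5000): 0.475201
T(1,0) (trapezoid, 2 panels, h=0.7500): -1.299894
T(2,0) (trapezoid, 4 panels, h=0.3750): -1.649593
T(1,1) = -1.299894 + (-1.299894 − 0.475201)/3 = -1.891592
T(2,1) = -1.649593 + (-1.649593 − (-1.299894))/3 = -1.766159
T(2,2) = -1.766159 + (-1.766159 − (-1.891592))/15 = -1.757797

-1.7578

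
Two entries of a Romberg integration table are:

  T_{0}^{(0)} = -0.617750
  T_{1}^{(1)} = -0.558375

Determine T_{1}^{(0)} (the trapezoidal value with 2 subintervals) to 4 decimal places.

-0.5732

From T_{1}^{(1)} = (4·T_{1}^{(0)} − T_{0}^{(0)})/3, solve for T_{1}^{(0)}:
4·T_{1}^{(0)} = 3·(-0.558375) + (-0.617750) = -2.292875
T_{1}^{(0)} = -0.573219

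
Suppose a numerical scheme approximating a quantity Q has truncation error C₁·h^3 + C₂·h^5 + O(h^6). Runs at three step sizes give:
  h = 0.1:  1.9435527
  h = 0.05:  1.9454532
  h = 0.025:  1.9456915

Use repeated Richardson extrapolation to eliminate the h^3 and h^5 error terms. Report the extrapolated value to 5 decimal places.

First eliminate the h^3 term (factor 2^3 = 8):
  B₁ = (8·1.9454532 − 1.9435527)/7 = 1.9457247
  B₂ = (8·1.9456915 − 1.9454532)/7 = 1.9457255
Then eliminate the h^5 term (factor 2^5 = 32):
  (32·1.9457255 − 1.9457247)/31 = 1.9457255

1.94573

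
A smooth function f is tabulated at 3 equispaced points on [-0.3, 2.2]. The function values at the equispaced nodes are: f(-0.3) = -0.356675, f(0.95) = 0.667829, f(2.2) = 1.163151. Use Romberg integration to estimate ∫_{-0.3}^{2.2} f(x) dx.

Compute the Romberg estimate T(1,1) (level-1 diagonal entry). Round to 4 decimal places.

1.4491

T(0,0) (trapezoid, 1 panel, h=2.5000): 1.008095
T(1,0) (trapezoid, 2 panels, h=1.2500): 1.338834
T(1,1) = 1.338834 + (1.338834 − 1.008095)/3 = 1.449080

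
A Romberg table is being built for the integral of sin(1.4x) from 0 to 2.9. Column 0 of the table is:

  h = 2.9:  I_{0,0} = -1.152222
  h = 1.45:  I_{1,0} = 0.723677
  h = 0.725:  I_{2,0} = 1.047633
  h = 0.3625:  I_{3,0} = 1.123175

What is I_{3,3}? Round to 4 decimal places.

Richardson extrapolation on the trapezoidal column (denominator 4−1=3):
I_{1,1} = (4·0.723677 − (-1.152222)) / 3 = 1.348977
I_{2,1} = 1.047633 + (1.047633 − 0.723677)/3 = 1.155618
I_{3,1} = 1.123175 + (1.123175 − 1.047633)/3 = 1.148356
I_{2,2} = 1.155618 + (1.155618 − 1.348977)/15 = 1.142727
I_{3,2} = (16·1.148356 − 1.155618) / 15 = 1.147872
I_{3,3} = (64·1.147872 − 1.142727) / 63 = 1.147954

1.1480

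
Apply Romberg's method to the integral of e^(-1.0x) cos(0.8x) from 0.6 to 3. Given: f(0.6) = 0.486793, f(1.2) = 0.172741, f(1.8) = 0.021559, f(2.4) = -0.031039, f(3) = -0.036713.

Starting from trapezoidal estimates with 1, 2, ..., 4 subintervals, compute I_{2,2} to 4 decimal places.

0.2118

I_{0,0} (trapezoid, 1 panel, h=2.4000): 0.540096
I_{1,0} (trapezoid, 2 panels, h=1.2000): 0.295919
I_{2,0} (trapezoid, 4 panels, h=0.6000): 0.232981
I_{1,1} = 0.295919 + (0.295919 − 0.540096)/3 = 0.214527
I_{2,1} = 0.232981 + (0.232981 − 0.295919)/3 = 0.212002
I_{2,2} = 0.212002 + (0.212002 − 0.214527)/15 = 0.211834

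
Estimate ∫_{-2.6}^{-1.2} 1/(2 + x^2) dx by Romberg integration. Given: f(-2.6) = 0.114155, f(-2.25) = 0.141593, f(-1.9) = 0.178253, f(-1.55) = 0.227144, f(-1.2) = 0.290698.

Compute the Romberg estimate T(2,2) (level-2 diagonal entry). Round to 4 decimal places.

T(0,0) (trapezoid, 1 panel, h=1.4000): 0.283397
T(1,0) (trapezoid, 2 panels, h=0.7000): 0.266476
T(2,0) (trapezoid, 4 panels, h=0.3500): 0.262296
T(1,1) = 0.266476 + (0.266476 − 0.283397)/3 = 0.260836
T(2,1) = 0.262296 + (0.262296 − 0.266476)/3 = 0.260903
T(2,2) = 0.260903 + (0.260903 − 0.260836)/15 = 0.260907

0.2609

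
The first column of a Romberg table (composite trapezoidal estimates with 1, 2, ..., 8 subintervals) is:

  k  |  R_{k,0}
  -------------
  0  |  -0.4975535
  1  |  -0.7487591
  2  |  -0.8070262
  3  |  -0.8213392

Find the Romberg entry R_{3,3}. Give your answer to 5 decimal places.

R_{1,1} = -0.7487591 + (-0.7487591 − (-0.4975535))/3 = -0.8324943
R_{2,1} = (4·(-0.8070262) − (-0.7487591)) / 3 = -0.8264486
R_{3,1} = -0.8213392 + (-0.8213392 − (-0.8070262))/3 = -0.8261102
R_{2,2} = (16·(-0.8264486) − (-0.8324943)) / 15 = -0.8260456
R_{3,2} = (16·(-0.8261102) − (-0.8264486)) / 15 = -0.8260876
R_{3,3} = (64·(-0.8260876) − (-0.8260456)) / 63 = -0.8260883

-0.82609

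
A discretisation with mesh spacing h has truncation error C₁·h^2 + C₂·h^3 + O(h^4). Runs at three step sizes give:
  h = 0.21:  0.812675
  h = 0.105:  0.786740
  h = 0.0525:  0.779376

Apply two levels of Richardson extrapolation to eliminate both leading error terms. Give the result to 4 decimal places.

0.7768

First eliminate the h^2 term (factor 2^2 = 4):
  B₁ = (4·0.786740 − 0.812675)/3 = 0.778095
  B₂ = (4·0.779376 − 0.786740)/3 = 0.776921
Then eliminate the h^3 term (factor 2^3 = 8):
  (8·0.776921 − 0.778095)/7 = 0.776753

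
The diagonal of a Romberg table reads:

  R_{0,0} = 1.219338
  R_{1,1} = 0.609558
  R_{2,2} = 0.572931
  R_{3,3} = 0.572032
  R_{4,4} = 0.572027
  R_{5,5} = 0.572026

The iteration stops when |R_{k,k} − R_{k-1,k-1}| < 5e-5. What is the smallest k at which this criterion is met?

|R_{1,1} − R_{0,0}| = 0.609780 ≥ 5e-5
|R_{2,2} − R_{1,1}| = 0.036627 ≥ 5e-5
|R_{3,3} − R_{2,2}| = 0.000899 ≥ 5e-5
|R_{4,4} − R_{3,3}| = 0.000005 < 5e-5

k = 4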